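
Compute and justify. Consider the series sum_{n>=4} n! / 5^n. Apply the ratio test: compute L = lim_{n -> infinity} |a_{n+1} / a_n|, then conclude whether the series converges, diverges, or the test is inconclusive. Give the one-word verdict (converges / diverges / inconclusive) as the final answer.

Let a_n denote the general term. Form the ratio a_{n+1}/a_n and simplify:
a_{n+1}/a_n = n/5 + 1/5
Take the limit as n -> infinity: L = infinity.
Since L = infinity > 1 (or L = infinity), the ratio test implies the series diverges.

diverges


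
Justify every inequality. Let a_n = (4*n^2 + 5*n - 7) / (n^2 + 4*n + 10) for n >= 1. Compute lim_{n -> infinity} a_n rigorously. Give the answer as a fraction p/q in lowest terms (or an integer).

Divide numerator and denominator by n^2, the highest power:
numerator / n^2 = 4 + 5/n - 7/n^2
denominator / n^2 = 1 + 4/n + 10/n^2
As n -> infinity, all terms of the form c/n^k (k >= 1) tend to 0.
So numerator / n^2 -> 4 and denominator / n^2 -> 1.
Therefore lim a_n = 4.

4


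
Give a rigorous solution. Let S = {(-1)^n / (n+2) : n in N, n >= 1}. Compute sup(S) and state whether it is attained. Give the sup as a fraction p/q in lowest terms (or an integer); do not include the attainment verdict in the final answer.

Analysis:
- Values: -1/3, 1/4, -1/5, 1/6, -1/7, ...
- Positive terms (even n): 1/(2+2), 1/(4+2), ... decreasing -> max = 1/4 (n=2).
- Negative terms (odd n): -1/(1+2), -1/(3+2), ... increasing -> min = -1/3 (n=1).
- So sup = 1/4 (attained at n=2); inf = -1/3 (attained at n=1).
Conclusion: sup(S) = 1/4, attained in S.

1/4


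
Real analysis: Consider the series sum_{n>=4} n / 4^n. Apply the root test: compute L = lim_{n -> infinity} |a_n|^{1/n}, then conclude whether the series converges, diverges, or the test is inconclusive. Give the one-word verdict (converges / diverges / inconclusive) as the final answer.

Let a_n denote the general term. Form |a_n|^(1/n) and simplify:
|a_n|^(1/n) = n^(1/n)/4
Take the limit as n -> infinity: L = 1/4.
Since L = 1/4 < 1, the root test implies convergence.

converges


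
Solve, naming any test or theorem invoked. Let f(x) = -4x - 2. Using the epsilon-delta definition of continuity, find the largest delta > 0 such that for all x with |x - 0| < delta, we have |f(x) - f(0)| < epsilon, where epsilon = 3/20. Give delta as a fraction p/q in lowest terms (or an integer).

We compute f(0) = -4*(0) - 2 = -2.
|f(x) - f(0)| = |-4x - 2 - (-2)| = |-4(x - 0)| = 4|x - 0|.
We need 4|x - 0| < 3/20, i.e. |x - 0| < 3/20 / 4 = 3/80.
So any delta <= 3/80 works. Conversely, if delta > 3/80, then x = 0 + 3/80 satisfies |x - 0| = 3/80 < delta but |f(x) - f(0)| = 4 * 3/80 = 3/20, which is not < 3/20; so no larger delta works.
Hence the largest such delta is 3/80.

3/80


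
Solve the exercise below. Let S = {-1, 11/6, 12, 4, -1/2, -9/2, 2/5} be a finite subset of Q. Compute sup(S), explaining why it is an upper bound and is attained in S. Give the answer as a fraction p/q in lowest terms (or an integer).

S is finite, so sup(S) = max(S).
Sorted decreasing:
12, 4, 11/6, 2/5, -1/2, -1, -9/2
The extremum is 12.
For every x in S, x <= 12. And 12 is in S, so it is attained.
Therefore sup(S) = 12.

12


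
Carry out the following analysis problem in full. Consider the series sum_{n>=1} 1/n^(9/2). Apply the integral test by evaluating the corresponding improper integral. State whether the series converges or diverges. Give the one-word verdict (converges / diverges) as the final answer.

Let f(x) = x^(-9/2). Then f is positive, continuous, and decreasing on [1, infinity), so the integral test applies.
Compute the improper integral int_{1}^infinity f(x) dx:
  antiderivative F(x) = -2/(7*x^(7/2)).
  As x -> infinity, F(x) -> 0 (since p = 9/2 > 1).
  So int = F(infinity) - F(1) = 0 - (-2/7) = 2/7.
  Finite, so by the integral test, the series converges.

converges


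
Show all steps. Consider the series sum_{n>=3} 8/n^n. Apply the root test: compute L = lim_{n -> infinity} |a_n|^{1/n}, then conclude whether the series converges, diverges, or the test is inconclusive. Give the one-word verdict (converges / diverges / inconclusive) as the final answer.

Let a_n denote the general term. Form |a_n|^(1/n) and simplify:
|a_n|^(1/n) = 2^(3/n)/n
Take the limit as n -> infinity: L = 0.
Since L = 0 < 1, the root test implies convergence.

converges


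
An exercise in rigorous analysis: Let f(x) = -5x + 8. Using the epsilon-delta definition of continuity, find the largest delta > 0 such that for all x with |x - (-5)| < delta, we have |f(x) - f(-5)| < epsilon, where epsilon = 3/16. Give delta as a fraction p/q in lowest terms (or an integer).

We compute f(-5) = -5*(-5) + 8 = 33.
|f(x) - f(-5)| = |-5x + 8 - (33)| = |-5(x - (-5))| = 5|x - (-5)|.
We need 5|x - (-5)| < 3/16, i.e. |x - (-5)| < 3/16 / 5 = 3/80.
So any delta <= 3/80 works. Conversely, if delta > 3/80, then x = -5 + 3/80 satisfies |x - (-5)| = 3/80 < delta but |f(x) - f(-5)| = 5 * 3/80 = 3/16, which is not < 3/16; so no larger delta works.
Hence the largest such delta is 3/80.

3/80


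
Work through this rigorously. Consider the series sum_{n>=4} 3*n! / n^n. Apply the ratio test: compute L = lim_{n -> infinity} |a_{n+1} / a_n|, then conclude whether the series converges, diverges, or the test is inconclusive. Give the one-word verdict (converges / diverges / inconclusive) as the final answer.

Let a_n denote the general term. Form the ratio a_{n+1}/a_n and simplify:
a_{n+1}/a_n = (n/(n + 1))^n
Take the limit as n -> infinity: L = exp(-1).
Since L = exp(-1) < 1, the ratio test implies the series converges.

converges


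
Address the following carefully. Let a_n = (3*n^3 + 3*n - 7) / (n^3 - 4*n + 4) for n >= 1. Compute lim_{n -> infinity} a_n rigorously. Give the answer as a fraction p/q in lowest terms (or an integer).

Divide numerator and denominator by n^3, the highest power:
numerator / n^3 = 3 + 3/n^2 - 7/n^3
denominator / n^3 = 1 - 4/n^2 + 4/n^3
As n -> infinity, all terms of the form c/n^k (k >= 1) tend to 0.
So numerator / n^3 -> 3 and denominator / n^3 -> 1.
Therefore lim a_n = 3.

3


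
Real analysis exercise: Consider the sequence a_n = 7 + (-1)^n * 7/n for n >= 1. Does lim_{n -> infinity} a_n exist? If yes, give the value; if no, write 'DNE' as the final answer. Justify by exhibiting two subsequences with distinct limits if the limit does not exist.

Examine the behaviour of a_n along subsequences.
Even-n subsequence a_{2k} = 7 + 7/(2k) -> 7. Odd-n subsequence a_{2k+1} = 7 - 7/(2k+1) -> 7. Both tend to 7, which suggests the limit is 7; verify directly.
|a_n - 7| = |(-1)^n * 7/n| = 7/n for every n >= 1.
Given epsilon > 0, choose a positive integer N > 7/epsilon. Then for all n >= N, |a_n - 7| = 7/n <= 7/N < epsilon.
So by the definition of the limit, lim a_n exists and equals 7.

7


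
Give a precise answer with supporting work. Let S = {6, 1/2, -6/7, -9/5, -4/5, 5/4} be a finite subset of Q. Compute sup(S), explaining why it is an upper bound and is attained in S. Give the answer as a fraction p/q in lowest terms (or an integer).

S is finite, so sup(S) = max(S).
Sorted decreasing:
6, 5/4, 1/2, -4/5, -6/7, -9/5
The extremum is 6.
For every x in S, x <= 6. And 6 is in S, so it is attained.
Therefore sup(S) = 6.

6


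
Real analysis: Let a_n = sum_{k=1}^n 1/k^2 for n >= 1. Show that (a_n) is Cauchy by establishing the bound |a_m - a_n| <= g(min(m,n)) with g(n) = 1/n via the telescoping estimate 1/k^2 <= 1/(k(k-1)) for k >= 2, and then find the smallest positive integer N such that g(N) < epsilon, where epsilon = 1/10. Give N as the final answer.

For m > n >= 1: |a_m - a_n| = sum_{k=n+1}^m 1/k^2.
Use 1/k^2 <= 1/(k(k-1)) = 1/(k-1) - 1/k for k >= 2:
sum_{k=n+1}^m 1/k^2 <= sum_{k=n+1}^m (1/(k-1) - 1/k) = 1/n - 1/m <= 1/n.
By symmetry the same bound holds with n,m swapped, so |a_m - a_n| <= 1/min(m,n) = g(min(m,n)). Since g(n) -> 0, (a_n) is Cauchy.
Now solve g(N) < 1/10: 1/N < 1/10 <=> N > 1/(1/10) = 10.
The smallest integer strictly greater than 10 is N = 11.
Check: g(11) = 1/11 < 1/10; g(10) = 1/10 >= 1/10. So N = 11.

11


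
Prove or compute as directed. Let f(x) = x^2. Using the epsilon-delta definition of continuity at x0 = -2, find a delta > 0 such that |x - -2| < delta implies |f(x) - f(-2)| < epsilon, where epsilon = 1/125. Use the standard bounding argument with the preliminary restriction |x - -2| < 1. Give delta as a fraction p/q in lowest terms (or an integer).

Factor: |x^2 - (-2)^2| = |x - -2| * |x + -2|.
Impose |x - -2| < 1 first. Then |x + -2| = |(x - -2) + 2*(-2)| <= |x - -2| + 2*|-2| < 1 + 4 = 5.
So |x^2 - (-2)^2| < delta * 5.
We need delta * 5 <= 1/125, i.e. delta <= 1/125/5 = 1/625.
Since 1/625 < 1, this is tighter than 1; take delta = 1/625.
So delta = 1/625 works.

1/625


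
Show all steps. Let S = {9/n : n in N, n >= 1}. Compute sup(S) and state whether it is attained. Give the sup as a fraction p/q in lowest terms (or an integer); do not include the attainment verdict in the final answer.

Analysis:
- Values: 9, 9/2, 3, 9/4, ... strictly decreasing.
- The maximum is 9 (n=1); sup = 9 (attained).
- The set is bounded below by 0; 9/n -> 0 so 0 is the greatest lower bound.
- 0 is not in the set, so inf = 0 is not attained.
Conclusion: sup(S) = 9, attained in S.

9


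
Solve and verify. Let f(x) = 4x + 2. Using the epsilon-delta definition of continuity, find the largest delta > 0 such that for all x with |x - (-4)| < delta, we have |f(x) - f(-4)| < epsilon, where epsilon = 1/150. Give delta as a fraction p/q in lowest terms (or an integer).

We compute f(-4) = 4*(-4) + 2 = -14.
|f(x) - f(-4)| = |4x + 2 - (-14)| = |4(x - (-4))| = 4|x - (-4)|.
We need 4|x - (-4)| < 1/150, i.e. |x - (-4)| < 1/150 / 4 = 1/600.
So any delta <= 1/600 works. Conversely, if delta > 1/600, then x = -4 + 1/600 satisfies |x - (-4)| = 1/600 < delta but |f(x) - f(-4)| = 4 * 1/600 = 1/150, which is not < 1/150; so no larger delta works.
Hence the largest such delta is 1/600.

1/600


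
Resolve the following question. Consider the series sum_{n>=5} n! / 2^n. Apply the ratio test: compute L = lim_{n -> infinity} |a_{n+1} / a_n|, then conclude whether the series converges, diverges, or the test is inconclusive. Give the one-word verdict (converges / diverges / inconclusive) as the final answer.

Let a_n denote the general term. Form the ratio a_{n+1}/a_n and simplify:
a_{n+1}/a_n = n/2 + 1/2
Take the limit as n -> infinity: L = infinity.
Since L = infinity > 1 (or L = infinity), the ratio test implies the series diverges.

diverges


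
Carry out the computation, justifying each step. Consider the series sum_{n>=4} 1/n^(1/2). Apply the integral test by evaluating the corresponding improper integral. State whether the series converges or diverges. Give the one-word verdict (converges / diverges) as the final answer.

Let f(x) = 1/sqrt(x). Then f is positive, continuous, and decreasing on [4, infinity), so the integral test applies.
Compute the improper integral int_{4}^infinity f(x) dx:
  antiderivative F(x) = 2*sqrt(x).
  As x -> infinity, F(x) -> infinity (since p = 1/2 < 1).
  So the integral diverges. By the integral test, the series diverges.

diverges


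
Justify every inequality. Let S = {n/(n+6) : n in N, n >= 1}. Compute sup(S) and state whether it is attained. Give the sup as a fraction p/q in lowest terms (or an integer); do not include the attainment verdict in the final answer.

Analysis:
- Values: 1/7, 1/4, 1/3, 2/5, ... strictly increasing.
- Minimum is 1/7 (n=1); inf = 1/7 (attained).
- n/(n+6) = 1 - 6/(n+6) -> 1 from below as n -> infinity, and never equals 1.
- So sup = 1 (not attained).
Conclusion: sup(S) = 1, not attained in S.

1


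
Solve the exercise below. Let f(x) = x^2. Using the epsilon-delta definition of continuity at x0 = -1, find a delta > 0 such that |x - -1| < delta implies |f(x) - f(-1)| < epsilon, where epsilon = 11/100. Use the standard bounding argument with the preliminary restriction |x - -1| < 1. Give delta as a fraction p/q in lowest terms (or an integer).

Factor: |x^2 - (-1)^2| = |x - -1| * |x + -1|.
Impose |x - -1| < 1 first. Then |x + -1| = |(x - -1) + 2*(-1)| <= |x - -1| + 2*|-1| < 1 + 2 = 3.
So |x^2 - (-1)^2| < delta * 3.
We need delta * 3 <= 11/100, i.e. delta <= 11/100/3 = 11/300.
Since 11/300 < 1, this is tighter than 1; take delta = 11/300.
So delta = 11/300 works.

11/300


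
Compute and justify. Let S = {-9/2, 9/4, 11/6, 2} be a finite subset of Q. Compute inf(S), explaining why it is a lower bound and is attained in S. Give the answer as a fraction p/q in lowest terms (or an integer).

S is finite, so inf(S) = min(S).
Sorted increasing:
-9/2, 11/6, 2, 9/4
The extremum is -9/2.
For every x in S, x >= -9/2. And -9/2 is in S, so it is attained.
Therefore inf(S) = -9/2.

-9/2


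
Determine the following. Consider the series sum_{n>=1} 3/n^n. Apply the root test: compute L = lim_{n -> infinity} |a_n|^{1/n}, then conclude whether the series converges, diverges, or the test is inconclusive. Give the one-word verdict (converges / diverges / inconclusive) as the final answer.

Let a_n denote the general term. Form |a_n|^(1/n) and simplify:
|a_n|^(1/n) = 3^(1/n)/n
Take the limit as n -> infinity: L = 0.
Since L = 0 < 1, the root test implies convergence.

converges


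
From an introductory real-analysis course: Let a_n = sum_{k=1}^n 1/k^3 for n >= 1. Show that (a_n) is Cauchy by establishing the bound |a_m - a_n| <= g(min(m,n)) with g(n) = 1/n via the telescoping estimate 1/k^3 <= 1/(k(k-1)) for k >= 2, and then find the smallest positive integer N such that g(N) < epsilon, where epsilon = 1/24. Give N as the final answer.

For m > n >= 1: |a_m - a_n| = sum_{k=n+1}^m 1/k^3.
Use 1/k^3 <= 1/(k(k-1)) = 1/(k-1) - 1/k for k >= 2 (which holds since k^3 >= k^2 >= k(k-1) for k >= 2):
sum_{k=n+1}^m 1/k^3 <= sum_{k=n+1}^m (1/(k-1) - 1/k) = 1/n - 1/m <= 1/n.
By symmetry the same bound holds with n,m swapped, so |a_m - a_n| <= 1/min(m,n) = g(min(m,n)). Since g(n) -> 0, (a_n) is Cauchy.
Now solve g(N) < 1/24: 1/N < 1/24 <=> N > 1/(1/24) = 24.
The smallest integer strictly greater than 24 is N = 25.
Check: g(25) = 1/25 < 1/24; g(24) = 1/24 >= 1/24. So N = 25.

25


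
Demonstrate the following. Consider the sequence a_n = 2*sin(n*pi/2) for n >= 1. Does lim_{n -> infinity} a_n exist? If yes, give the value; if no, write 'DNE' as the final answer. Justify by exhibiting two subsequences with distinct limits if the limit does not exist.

Examine the behaviour of a_n along subsequences.
a_{4k+1} = 2*sin(pi/2 + 2k*pi) = 2 -> 2. a_{4k+3} = 2*sin(3pi/2 + 2k*pi) = -2 -> -2.
Since these two subsequential limits are 2 and -2, distinct, the full sequence cannot converge (a convergent sequence has all subsequences tending to the same limit). So lim a_n does not exist.

DNE


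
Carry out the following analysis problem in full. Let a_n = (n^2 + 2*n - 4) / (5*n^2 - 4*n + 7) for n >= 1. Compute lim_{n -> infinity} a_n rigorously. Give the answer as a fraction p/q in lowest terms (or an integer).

Divide numerator and denominator by n^2, the highest power:
numerator / n^2 = 1 + 2/n - 4/n^2
denominator / n^2 = 5 - 4/n + 7/n^2
As n -> infinity, all terms of the form c/n^k (k >= 1) tend to 0.
So numerator / n^2 -> 1 and denominator / n^2 -> 5.
Therefore lim a_n = 1/5.

1/5


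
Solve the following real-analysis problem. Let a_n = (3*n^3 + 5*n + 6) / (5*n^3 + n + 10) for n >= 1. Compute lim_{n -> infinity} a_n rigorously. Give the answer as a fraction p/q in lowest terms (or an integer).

Divide numerator and denominator by n^3, the highest power:
numerator / n^3 = 3 + 5/n^2 + 6/n^3
denominator / n^3 = 5 + n^(-2) + 10/n^3
As n -> infinity, all terms of the form c/n^k (k >= 1) tend to 0.
So numerator / n^3 -> 3 and denominator / n^3 -> 5.
Therefore lim a_n = 3/5.

3/5


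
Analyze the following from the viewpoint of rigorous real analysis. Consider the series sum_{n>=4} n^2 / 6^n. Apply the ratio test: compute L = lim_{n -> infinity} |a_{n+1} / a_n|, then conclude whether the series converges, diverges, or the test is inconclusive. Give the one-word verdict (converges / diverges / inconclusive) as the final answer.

Let a_n denote the general term. Form the ratio a_{n+1}/a_n and simplify:
a_{n+1}/a_n = (n + 1)^2/(6*n^2)
Take the limit as n -> infinity: L = 1/6.
Since L = 1/6 < 1, the ratio test implies the series converges.

converges


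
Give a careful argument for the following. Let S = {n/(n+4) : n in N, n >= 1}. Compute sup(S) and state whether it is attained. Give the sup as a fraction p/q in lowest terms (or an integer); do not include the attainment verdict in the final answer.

Analysis:
- Values: 1/5, 1/3, 3/7, 1/2, ... strictly increasing.
- Minimum is 1/5 (n=1); inf = 1/5 (attained).
- n/(n+4) = 1 - 4/(n+4) -> 1 from below as n -> infinity, and never equals 1.
- So sup = 1 (not attained).
Conclusion: sup(S) = 1, not attained in S.

1


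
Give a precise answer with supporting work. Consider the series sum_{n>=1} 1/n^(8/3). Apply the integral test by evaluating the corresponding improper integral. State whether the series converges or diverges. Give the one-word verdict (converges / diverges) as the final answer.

Let f(x) = x^(-8/3). Then f is positive, continuous, and decreasing on [1, infinity), so the integral test applies.
Compute the improper integral int_{1}^infinity f(x) dx:
  antiderivative F(x) = -3/(5*x^(5/3)).
  As x -> infinity, F(x) -> 0 (since p = 8/3 > 1).
  So int = F(infinity) - F(1) = 0 - (-3/5) = 3/5.
  Finite, so by the integral test, the series converges.

converges


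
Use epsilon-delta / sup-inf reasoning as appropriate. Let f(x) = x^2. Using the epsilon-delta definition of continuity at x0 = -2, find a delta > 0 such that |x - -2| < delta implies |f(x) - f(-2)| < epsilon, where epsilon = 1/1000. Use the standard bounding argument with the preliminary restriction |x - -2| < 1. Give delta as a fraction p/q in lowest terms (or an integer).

Factor: |x^2 - (-2)^2| = |x - -2| * |x + -2|.
Impose |x - -2| < 1 first. Then |x + -2| = |(x - -2) + 2*(-2)| <= |x - -2| + 2*|-2| < 1 + 4 = 5.
So |x^2 - (-2)^2| < delta * 5.
We need delta * 5 <= 1/1000, i.e. delta <= 1/1000/5 = 1/5000.
Since 1/5000 < 1, this is tighter than 1; take delta = 1/5000.
So delta = 1/5000 works.

1/5000


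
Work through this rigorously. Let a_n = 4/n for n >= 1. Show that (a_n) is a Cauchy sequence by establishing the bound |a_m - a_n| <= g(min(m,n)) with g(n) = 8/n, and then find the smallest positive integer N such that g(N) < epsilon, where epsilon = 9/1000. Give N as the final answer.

For any m, n >= 1, by the triangle inequality:
|a_m - a_n| = |4/m - 4/n| <= 4*1/m + 4*1/n <= 8/min(m,n).
So g(n) = 8/n bounds the Cauchy difference. Since g(n) -> 0, (a_n) is Cauchy.
Now solve g(N) < 9/1000: 8/N < 9/1000 <=> N > 8 / (9/1000) = 8000/9.
The smallest integer strictly greater than 8000/9 is N = 889.
Check: g(889) = 8/889 = 8/889 < 9/1000; g(888) = 1/111 >= 9/1000. So N = 889.

889


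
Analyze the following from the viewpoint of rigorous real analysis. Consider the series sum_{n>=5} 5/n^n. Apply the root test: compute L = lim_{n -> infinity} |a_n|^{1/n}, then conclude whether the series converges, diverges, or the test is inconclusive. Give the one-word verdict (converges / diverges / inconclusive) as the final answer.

Let a_n denote the general term. Form |a_n|^(1/n) and simplify:
|a_n|^(1/n) = 5^(1/n)/n
Take the limit as n -> infinity: L = 0.
Since L = 0 < 1, the root test implies convergence.

converges


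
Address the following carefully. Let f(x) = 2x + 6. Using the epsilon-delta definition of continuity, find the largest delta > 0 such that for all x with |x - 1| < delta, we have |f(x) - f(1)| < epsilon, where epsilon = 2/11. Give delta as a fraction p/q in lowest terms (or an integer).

We compute f(1) = 2*(1) + 6 = 8.
|f(x) - f(1)| = |2x + 6 - (8)| = |2(x - 1)| = 2|x - 1|.
We need 2|x - 1| < 2/11, i.e. |x - 1| < 2/11 / 2 = 1/11.
So any delta <= 1/11 works. Conversely, if delta > 1/11, then x = 1 + 1/11 satisfies |x - 1| = 1/11 < delta but |f(x) - f(1)| = 2 * 1/11 = 2/11, which is not < 2/11; so no larger delta works.
Hence the largest such delta is 1/11.

1/11


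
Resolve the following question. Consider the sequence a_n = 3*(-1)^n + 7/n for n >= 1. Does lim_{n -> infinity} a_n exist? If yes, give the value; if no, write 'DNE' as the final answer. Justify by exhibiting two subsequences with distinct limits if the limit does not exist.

Examine the behaviour of a_n along subsequences.
a_{2k} = 3 + 7/(2k) -> 3. a_{2k+1} = -3 + 7/(2k+1) -> -3.
Since these two subsequential limits are 3 and -3, distinct, the full sequence cannot converge (a convergent sequence has all subsequences tending to the same limit). So lim a_n does not exist.

DNE


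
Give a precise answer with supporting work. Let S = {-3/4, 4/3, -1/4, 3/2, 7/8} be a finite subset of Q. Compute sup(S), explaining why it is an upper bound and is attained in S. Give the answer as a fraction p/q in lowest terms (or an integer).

S is finite, so sup(S) = max(S).
Sorted decreasing:
3/2, 4/3, 7/8, -1/4, -3/4
The extremum is 3/2.
For every x in S, x <= 3/2. And 3/2 is in S, so it is attained.
Therefore sup(S) = 3/2.

3/2


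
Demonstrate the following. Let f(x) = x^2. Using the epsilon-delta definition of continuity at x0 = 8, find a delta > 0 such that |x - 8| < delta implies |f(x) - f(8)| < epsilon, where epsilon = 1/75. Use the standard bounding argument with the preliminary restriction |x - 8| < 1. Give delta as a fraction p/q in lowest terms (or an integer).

Factor: |x^2 - (8)^2| = |x - 8| * |x + 8|.
Impose |x - 8| < 1 first. Then |x + 8| = |(x - 8) + 2*(8)| <= |x - 8| + 2*|8| < 1 + 16 = 17.
So |x^2 - (8)^2| < delta * 17.
We need delta * 17 <= 1/75, i.e. delta <= 1/75/17 = 1/1275.
Since 1/1275 < 1, this is tighter than 1; take delta = 1/1275.
So delta = 1/1275 works.

1/1275


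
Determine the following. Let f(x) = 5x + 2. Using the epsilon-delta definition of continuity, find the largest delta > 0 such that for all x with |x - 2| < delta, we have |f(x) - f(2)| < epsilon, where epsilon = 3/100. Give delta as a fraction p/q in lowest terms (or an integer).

We compute f(2) = 5*(2) + 2 = 12.
|f(x) - f(2)| = |5x + 2 - (12)| = |5(x - 2)| = 5|x - 2|.
We need 5|x - 2| < 3/100, i.e. |x - 2| < 3/100 / 5 = 3/500.
So any delta <= 3/500 works. Conversely, if delta > 3/500, then x = 2 + 3/500 satisfies |x - 2| = 3/500 < delta but |f(x) - f(2)| = 5 * 3/500 = 3/100, which is not < 3/100; so no larger delta works.
Hence the largest such delta is 3/500.

3/500


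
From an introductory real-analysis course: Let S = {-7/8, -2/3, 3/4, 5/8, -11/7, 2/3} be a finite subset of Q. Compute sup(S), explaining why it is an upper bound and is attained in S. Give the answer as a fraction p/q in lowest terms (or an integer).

S is finite, so sup(S) = max(S).
Sorted decreasing:
3/4, 2/3, 5/8, -2/3, -7/8, -11/7
The extremum is 3/4.
For every x in S, x <= 3/4. And 3/4 is in S, so it is attained.
Therefore sup(S) = 3/4.

3/4


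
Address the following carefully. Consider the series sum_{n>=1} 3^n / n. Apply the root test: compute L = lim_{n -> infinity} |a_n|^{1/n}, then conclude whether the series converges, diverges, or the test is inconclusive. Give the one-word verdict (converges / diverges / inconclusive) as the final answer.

Let a_n denote the general term. Form |a_n|^(1/n) and simplify:
|a_n|^(1/n) = 3/n^(1/n)
Take the limit as n -> infinity: L = 3.
Since L = 3 > 1, the root test implies divergence.

diverges


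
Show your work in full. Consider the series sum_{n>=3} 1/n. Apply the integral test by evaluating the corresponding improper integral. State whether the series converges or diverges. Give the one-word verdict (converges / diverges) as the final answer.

Let f(x) = 1/x. Then f is positive, continuous, and decreasing on [3, infinity), so the integral test applies.
Compute the improper integral int_{3}^infinity f(x) dx:
  antiderivative F(x) = log(x).
  As x -> infinity, log(x) -> infinity.
  So int = infinity - log(3) = infinity. By the integral test, the series diverges.

diverges


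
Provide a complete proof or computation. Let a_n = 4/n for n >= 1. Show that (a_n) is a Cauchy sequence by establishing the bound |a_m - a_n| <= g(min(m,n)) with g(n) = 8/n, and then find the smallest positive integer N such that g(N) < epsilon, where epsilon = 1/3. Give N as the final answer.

For any m, n >= 1, by the triangle inequality:
|a_m - a_n| = |4/m - 4/n| <= 4*1/m + 4*1/n <= 8/min(m,n).
So g(n) = 8/n bounds the Cauchy difference. Since g(n) -> 0, (a_n) is Cauchy.
Now solve g(N) < 1/3: 8/N < 1/3 <=> N > 8 / (1/3) = 24.
The smallest integer strictly greater than 24 is N = 25.
Check: g(25) = 8/25 = 8/25 < 1/3; g(24) = 1/3 >= 1/3. So N = 25.

25


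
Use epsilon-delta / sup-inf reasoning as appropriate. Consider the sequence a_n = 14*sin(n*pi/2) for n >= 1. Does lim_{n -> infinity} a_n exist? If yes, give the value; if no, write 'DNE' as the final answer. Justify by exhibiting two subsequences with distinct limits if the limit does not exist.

Examine the behaviour of a_n along subsequences.
a_{4k+1} = 14*sin(pi/2 + 2k*pi) = 14 -> 14. a_{4k+3} = 14*sin(3pi/2 + 2k*pi) = -14 -> -14.
Since these two subsequential limits are 14 and -14, distinct, the full sequence cannot converge (a convergent sequence has all subsequences tending to the same limit). So lim a_n does not exist.

DNE


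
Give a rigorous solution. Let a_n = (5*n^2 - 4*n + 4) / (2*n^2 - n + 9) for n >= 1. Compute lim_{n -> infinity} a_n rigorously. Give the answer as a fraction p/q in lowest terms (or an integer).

Divide numerator and denominator by n^2, the highest power:
numerator / n^2 = 5 - 4/n + 4/n^2
denominator / n^2 = 2 - 1/n + 9/n^2
As n -> infinity, all terms of the form c/n^k (k >= 1) tend to 0.
So numerator / n^2 -> 5 and denominator / n^2 -> 2.
Therefore lim a_n = 5/2.

5/2


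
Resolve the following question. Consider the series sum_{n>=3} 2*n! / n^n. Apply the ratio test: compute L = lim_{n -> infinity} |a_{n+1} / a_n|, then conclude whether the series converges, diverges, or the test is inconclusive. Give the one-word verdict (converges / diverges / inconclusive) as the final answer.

Let a_n denote the general term. Form the ratio a_{n+1}/a_n and simplify:
a_{n+1}/a_n = (n/(n + 1))^n
Take the limit as n -> infinity: L = exp(-1).
Since L = exp(-1) < 1, the ratio test implies the series converges.

converges


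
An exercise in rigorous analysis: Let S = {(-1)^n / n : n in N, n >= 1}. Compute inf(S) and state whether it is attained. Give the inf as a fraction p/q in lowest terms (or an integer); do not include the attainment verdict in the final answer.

Analysis:
- Values: -1, 1/2, -1/3, 1/4, -1/5, ...
- Positive terms (even n): 1/(2+0), 1/(4+0), ... decreasing -> max = 1/2 (n=2).
- Negative terms (odd n): -1/(1+0), -1/(3+0), ... increasing -> min = -1 (n=1).
- So sup = 1/2 (attained at n=2); inf = -1 (attained at n=1).
Conclusion: inf(S) = -1, attained in S.

-1


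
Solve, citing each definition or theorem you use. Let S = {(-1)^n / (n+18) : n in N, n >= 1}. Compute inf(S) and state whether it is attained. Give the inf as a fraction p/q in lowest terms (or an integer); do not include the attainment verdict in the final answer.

Analysis:
- Values: -1/19, 1/20, -1/21, 1/22, -1/23, ...
- Positive terms (even n): 1/(2+18), 1/(4+18), ... decreasing -> max = 1/20 (n=2).
- Negative terms (odd n): -1/(1+18), -1/(3+18), ... increasing -> min = -1/19 (n=1).
- So sup = 1/20 (attained at n=2); inf = -1/19 (attained at n=1).
Conclusion: inf(S) = -1/19, attained in S.

-1/19


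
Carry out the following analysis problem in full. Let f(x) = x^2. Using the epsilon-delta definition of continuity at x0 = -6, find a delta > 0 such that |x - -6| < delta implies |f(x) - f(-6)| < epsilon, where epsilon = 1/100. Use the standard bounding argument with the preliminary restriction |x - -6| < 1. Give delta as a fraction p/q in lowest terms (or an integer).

Factor: |x^2 - (-6)^2| = |x - -6| * |x + -6|.
Impose |x - -6| < 1 first. Then |x + -6| = |(x - -6) + 2*(-6)| <= |x - -6| + 2*|-6| < 1 + 12 = 13.
So |x^2 - (-6)^2| < delta * 13.
We need delta * 13 <= 1/100, i.e. delta <= 1/100/13 = 1/1300.
Since 1/1300 < 1, this is tighter than 1; take delta = 1/1300.
So delta = 1/1300 works.

1/1300


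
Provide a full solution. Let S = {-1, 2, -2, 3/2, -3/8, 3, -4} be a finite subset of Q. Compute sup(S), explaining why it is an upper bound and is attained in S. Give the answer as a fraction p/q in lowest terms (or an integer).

S is finite, so sup(S) = max(S).
Sorted decreasing:
3, 2, 3/2, -3/8, -1, -2, -4
The extremum is 3.
For every x in S, x <= 3. And 3 is in S, so it is attained.
Therefore sup(S) = 3.

3


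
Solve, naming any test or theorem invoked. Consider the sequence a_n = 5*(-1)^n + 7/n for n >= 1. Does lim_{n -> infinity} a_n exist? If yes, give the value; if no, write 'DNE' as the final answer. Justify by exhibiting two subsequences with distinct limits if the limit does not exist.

Examine the behaviour of a_n along subsequences.
a_{2k} = 5 + 7/(2k) -> 5. a_{2k+1} = -5 + 7/(2k+1) -> -5.
Since these two subsequential limits are 5 and -5, distinct, the full sequence cannot converge (a convergent sequence has all subsequences tending to the same limit). So lim a_n does not exist.

DNE


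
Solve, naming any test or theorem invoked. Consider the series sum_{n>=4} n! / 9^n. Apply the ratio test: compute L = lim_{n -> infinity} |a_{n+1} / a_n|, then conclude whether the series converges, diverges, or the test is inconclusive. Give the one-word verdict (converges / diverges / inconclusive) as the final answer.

Let a_n denote the general term. Form the ratio a_{n+1}/a_n and simplify:
a_{n+1}/a_n = n/9 + 1/9
Take the limit as n -> infinity: L = infinity.
Since L = infinity > 1 (or L = infinity), the ratio test implies the series diverges.

diverges


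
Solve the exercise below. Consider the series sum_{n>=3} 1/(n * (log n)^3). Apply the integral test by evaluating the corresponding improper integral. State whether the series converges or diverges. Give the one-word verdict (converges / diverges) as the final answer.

Let f(x) = 1/(x*log(x)^3). Then f is positive, continuous, and decreasing on [3, infinity), so the integral test applies.
Compute the improper integral int_{3}^infinity f(x) dx:
  antiderivative F(x) = -1/(2*log(x)^2).
  F(x) -> 0 as x -> infinity.  int = 0 - F(3) = 1/(2*log(3)^2) < infinity. By the integral test, the series converges.

converges


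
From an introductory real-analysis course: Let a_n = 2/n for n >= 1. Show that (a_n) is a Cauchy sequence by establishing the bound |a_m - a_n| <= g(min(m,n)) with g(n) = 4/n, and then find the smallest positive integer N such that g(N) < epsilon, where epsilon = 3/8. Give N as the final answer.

For any m, n >= 1, by the triangle inequality:
|a_m - a_n| = |2/m - 2/n| <= 2*1/m + 2*1/n <= 4/min(m,n).
So g(n) = 4/n bounds the Cauchy difference. Since g(n) -> 0, (a_n) is Cauchy.
Now solve g(N) < 3/8: 4/N < 3/8 <=> N > 4 / (3/8) = 32/3.
The smallest integer strictly greater than 32/3 is N = 11.
Check: g(11) = 4/11 = 4/11 < 3/8; g(10) = 2/5 >= 3/8. So N = 11.

11


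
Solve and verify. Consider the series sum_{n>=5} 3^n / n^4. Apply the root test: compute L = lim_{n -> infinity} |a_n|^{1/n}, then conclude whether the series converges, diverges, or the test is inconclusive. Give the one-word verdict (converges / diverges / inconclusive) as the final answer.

Let a_n denote the general term. Form |a_n|^(1/n) and simplify:
|a_n|^(1/n) = 3/n^(4/n)
Take the limit as n -> infinity: L = 3.
Since L = 3 > 1, the root test implies divergence.

diverges


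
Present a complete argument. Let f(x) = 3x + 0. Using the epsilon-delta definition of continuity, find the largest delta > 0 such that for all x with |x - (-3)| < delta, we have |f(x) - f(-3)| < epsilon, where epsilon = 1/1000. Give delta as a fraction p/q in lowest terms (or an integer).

We compute f(-3) = 3*(-3) + 0 = -9.
|f(x) - f(-3)| = |3x + 0 - (-9)| = |3(x - (-3))| = 3|x - (-3)|.
We need 3|x - (-3)| < 1/1000, i.e. |x - (-3)| < 1/1000 / 3 = 1/3000.
So any delta <= 1/3000 works. Conversely, if delta > 1/3000, then x = -3 + 1/3000 satisfies |x - (-3)| = 1/3000 < delta but |f(x) - f(-3)| = 3 * 1/3000 = 1/1000, which is not < 1/1000; so no larger delta works.
Hence the largest such delta is 1/3000.

1/3000


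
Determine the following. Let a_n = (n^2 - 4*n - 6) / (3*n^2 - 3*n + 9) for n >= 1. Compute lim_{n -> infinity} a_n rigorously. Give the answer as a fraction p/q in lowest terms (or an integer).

Divide numerator and denominator by n^2, the highest power:
numerator / n^2 = 1 - 4/n - 6/n^2
denominator / n^2 = 3 - 3/n + 9/n^2
As n -> infinity, all terms of the form c/n^k (k >= 1) tend to 0.
So numerator / n^2 -> 1 and denominator / n^2 -> 3.
Therefore lim a_n = 1/3.

1/3


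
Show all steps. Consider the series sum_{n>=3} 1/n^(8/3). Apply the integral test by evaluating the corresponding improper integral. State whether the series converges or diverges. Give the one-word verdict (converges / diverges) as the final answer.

Let f(x) = x^(-8/3). Then f is positive, continuous, and decreasing on [3, infinity), so the integral test applies.
Compute the improper integral int_{3}^infinity f(x) dx:
  antiderivative F(x) = -3/(5*x^(5/3)).
  As x -> infinity, F(x) -> 0 (since p = 8/3 > 1).
  So int = F(infinity) - F(3) = 0 - (-3^(1/3)/15) = 3^(1/3)/15.
  Finite, so by the integral test, the series converges.

converges


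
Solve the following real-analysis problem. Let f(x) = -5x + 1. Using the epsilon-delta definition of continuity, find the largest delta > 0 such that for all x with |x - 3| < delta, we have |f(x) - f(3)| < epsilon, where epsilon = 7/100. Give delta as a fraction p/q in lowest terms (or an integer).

We compute f(3) = -5*(3) + 1 = -14.
|f(x) - f(3)| = |-5x + 1 - (-14)| = |-5(x - 3)| = 5|x - 3|.
We need 5|x - 3| < 7/100, i.e. |x - 3| < 7/100 / 5 = 7/500.
So any delta <= 7/500 works. Conversely, if delta > 7/500, then x = 3 + 7/500 satisfies |x - 3| = 7/500 < delta but |f(x) - f(3)| = 5 * 7/500 = 7/100, which is not < 7/100; so no larger delta works.
Hence the largest such delta is 7/500.

7/500


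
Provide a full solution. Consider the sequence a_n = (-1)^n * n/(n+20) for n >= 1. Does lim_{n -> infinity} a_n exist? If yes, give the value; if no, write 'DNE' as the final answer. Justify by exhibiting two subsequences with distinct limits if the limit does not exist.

Examine the behaviour of a_n along subsequences.
a_{2k} = 2k/(2k+20) -> 1. a_{2k+1} = -(2k+1)/(2k+21) -> -1.
Since these two subsequential limits are 1 and -1, distinct, the full sequence cannot converge (a convergent sequence has all subsequences tending to the same limit). So lim a_n does not exist.

DNE


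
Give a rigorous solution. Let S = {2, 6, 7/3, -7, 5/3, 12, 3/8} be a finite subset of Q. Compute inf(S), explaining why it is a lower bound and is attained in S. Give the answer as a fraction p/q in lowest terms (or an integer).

S is finite, so inf(S) = min(S).
Sorted increasing:
-7, 3/8, 5/3, 2, 7/3, 6, 12
The extremum is -7.
For every x in S, x >= -7. And -7 is in S, so it is attained.
Therefore inf(S) = -7.

-7


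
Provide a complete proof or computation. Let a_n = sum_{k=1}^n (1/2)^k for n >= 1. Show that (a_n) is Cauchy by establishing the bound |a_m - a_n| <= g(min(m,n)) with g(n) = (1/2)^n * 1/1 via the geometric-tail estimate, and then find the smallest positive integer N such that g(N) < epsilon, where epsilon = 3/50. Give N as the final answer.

For m > n >= 1: |a_m - a_n| = sum_{k=n+1}^m (1/2)^k < sum_{k=n+1}^infinity (1/2)^k = (1/2)^(n+1) / (1 - 1/2) = (1/2)^n * (1/2) * (2/1) = (1/2)^n * 1/1.
So g(n) = (1/2)^n / 1. Since g(n) -> 0, (a_n) is Cauchy.
Now solve g(N) < 3/50: (1/2)^N / 1 < 3/50 <=> 2^N > 1 / (1 * 3/50) = 50/3.
Check powers of 2: 2^4 = 16 <= 50/3, 2^5 = 32 > 50/3.
So the smallest such N is 5. Check: g(5) = 1/(1 * 32) = 1/32 < 3/50.

5


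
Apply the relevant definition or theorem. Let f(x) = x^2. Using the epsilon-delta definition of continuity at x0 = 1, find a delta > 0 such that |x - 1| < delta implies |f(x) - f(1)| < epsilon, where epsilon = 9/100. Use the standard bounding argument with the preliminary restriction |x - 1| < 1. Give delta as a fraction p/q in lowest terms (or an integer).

Factor: |x^2 - (1)^2| = |x - 1| * |x + 1|.
Impose |x - 1| < 1 first. Then |x + 1| = |(x - 1) + 2*(1)| <= |x - 1| + 2*|1| < 1 + 2 = 3.
So |x^2 - (1)^2| < delta * 3.
We need delta * 3 <= 9/100, i.e. delta <= 9/100/3 = 3/100.
Since 3/100 < 1, this is tighter than 1; take delta = 3/100.
So delta = 3/100 works.

3/100


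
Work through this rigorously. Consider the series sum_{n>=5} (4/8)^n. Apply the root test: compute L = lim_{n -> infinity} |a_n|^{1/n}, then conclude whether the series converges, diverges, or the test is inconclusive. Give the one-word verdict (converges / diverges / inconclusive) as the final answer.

Let a_n denote the general term. Form |a_n|^(1/n) and simplify:
|a_n|^(1/n) = 1/2
Take the limit as n -> infinity: L = 1/2.
Since L = 1/2 < 1, the root test implies convergence.

converges


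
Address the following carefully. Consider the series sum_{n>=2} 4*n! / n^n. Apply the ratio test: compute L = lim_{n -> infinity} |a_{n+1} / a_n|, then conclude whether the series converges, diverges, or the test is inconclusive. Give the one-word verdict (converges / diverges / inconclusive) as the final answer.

Let a_n denote the general term. Form the ratio a_{n+1}/a_n and simplify:
a_{n+1}/a_n = (n/(n + 1))^n
Take the limit as n -> infinity: L = exp(-1).
Since L = exp(-1) < 1, the ratio test implies the series converges.

converges


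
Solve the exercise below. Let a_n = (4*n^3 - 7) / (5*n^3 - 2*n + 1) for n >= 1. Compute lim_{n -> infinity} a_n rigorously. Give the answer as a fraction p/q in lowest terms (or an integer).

Divide numerator and denominator by n^3, the highest power:
numerator / n^3 = 4 - 7/n^3
denominator / n^3 = 5 - 2/n^2 + n^(-3)
As n -> infinity, all terms of the form c/n^k (k >= 1) tend to 0.
So numerator / n^3 -> 4 and denominator / n^3 -> 5.
Therefore lim a_n = 4/5.

4/5


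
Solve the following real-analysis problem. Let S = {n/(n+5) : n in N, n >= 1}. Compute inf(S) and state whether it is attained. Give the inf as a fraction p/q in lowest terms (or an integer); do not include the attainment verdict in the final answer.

Analysis:
- Values: 1/6, 2/7, 3/8, 4/9, ... strictly increasing.
- Minimum is 1/6 (n=1); inf = 1/6 (attained).
- n/(n+5) = 1 - 5/(n+5) -> 1 from below as n -> infinity, and never equals 1.
- So sup = 1 (not attained).
Conclusion: inf(S) = 1/6, attained in S.

1/6


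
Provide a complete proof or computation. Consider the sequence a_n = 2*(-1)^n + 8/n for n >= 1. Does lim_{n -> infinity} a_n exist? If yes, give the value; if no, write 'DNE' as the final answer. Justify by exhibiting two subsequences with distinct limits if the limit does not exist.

Examine the behaviour of a_n along subsequences.
a_{2k} = 2 + 8/(2k) -> 2. a_{2k+1} = -2 + 8/(2k+1) -> -2.
Since these two subsequential limits are 2 and -2, distinct, the full sequence cannot converge (a convergent sequence has all subsequences tending to the same limit). So lim a_n does not exist.

DNE


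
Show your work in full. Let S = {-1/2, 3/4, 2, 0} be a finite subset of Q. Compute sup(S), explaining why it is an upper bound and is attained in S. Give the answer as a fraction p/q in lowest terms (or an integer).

S is finite, so sup(S) = max(S).
Sorted decreasing:
2, 3/4, 0, -1/2
The extremum is 2.
For every x in S, x <= 2. And 2 is in S, so it is attained.
Therefore sup(S) = 2.

2


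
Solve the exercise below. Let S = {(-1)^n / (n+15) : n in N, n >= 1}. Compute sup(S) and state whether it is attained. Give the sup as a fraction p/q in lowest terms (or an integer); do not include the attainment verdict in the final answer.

Analysis:
- Values: -1/16, 1/17, -1/18, 1/19, -1/20, ...
- Positive terms (even n): 1/(2+15), 1/(4+15), ... decreasing -> max = 1/17 (n=2).
- Negative terms (odd n): -1/(1+15), -1/(3+15), ... increasing -> min = -1/16 (n=1).
- So sup = 1/17 (attained at n=2); inf = -1/16 (attained at n=1).
Conclusion: sup(S) = 1/17, attained in S.

1/17
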